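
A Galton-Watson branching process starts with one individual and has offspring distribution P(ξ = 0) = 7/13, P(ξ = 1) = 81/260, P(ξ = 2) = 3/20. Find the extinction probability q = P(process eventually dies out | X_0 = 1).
q = 1

Mean offspring μ = 0·7/13 + 1·81/260 + 2·3/20 = 159/260 ≤ 1. For μ ≤ 1 with offspring not concentrated at 1, the Galton-Watson process goes extinct almost surely, so q = 1.
(Algebraic check: The pgf is f(s) = 7/13 + 81/260·s + 3/20·s². The extinction probability q is the smallest fixed point of f in [0, 1]. Setting s = f(s):
  3/20·s² + (81/260 − 1)·s + 7/13 = 0
  3/20·s² − (7/13 + 3/20)·s + 7/13 = 0
which factors as (s − 1)·(3/20·s − 7/13) = 0, giving roots s = 1 and s = (7/13)/(3/20) = 140/39. Since 140/39 ≥ 1, the smallest root in [0, 1] is s = 1.)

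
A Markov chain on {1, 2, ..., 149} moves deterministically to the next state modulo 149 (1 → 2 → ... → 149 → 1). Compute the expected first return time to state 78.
E[T_78 | X_0 = 78] = 149

The chain cycles deterministically, so starting at state 78 it returns in exactly 149 steps. Equivalently, the stationary distribution is uniform π_j = 1/149 for every state j, so by Kac's formula E[T_78] = 1/π_78 = 149.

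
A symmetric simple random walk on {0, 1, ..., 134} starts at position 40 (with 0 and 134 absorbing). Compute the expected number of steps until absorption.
E[τ | X_0 = 40] = 3760

Let v_k = E[τ | X_0 = k]. Boundary: v_0 = v_134 = 0. Recurrence: v_k = 1 + (v_{k-1} + v_{k+1})/2 for 1 ≤ k ≤ 133. The particular solution to v_k − (v_{k-1} + v_{k+1})/2 = 1 is v_k = −k^2. Adding homogeneous solution A + B k and matching boundaries gives v_k = k (134 − k). Substituting k = 40: v_40 = 40 · 94 = 3760.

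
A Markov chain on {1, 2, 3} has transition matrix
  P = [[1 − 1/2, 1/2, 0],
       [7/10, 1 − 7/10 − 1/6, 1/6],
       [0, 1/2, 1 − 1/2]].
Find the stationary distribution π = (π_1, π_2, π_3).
π = (21/41, 15/41, 5/41)

This is a birth-death chain on three states, which satisfies detailed balance: π_1 · P_{12} = π_2 · P_{21} and π_2 · P_{23} = π_3 · P_{32}.
From π_1 · 1/2 = π_2 · 7/10: π_2/π_1 = (1/2)/(7/10) = 5/7.
From π_2 · 1/6 = π_3 · 1/2: π_3/π_2 = (1/6)/(1/2) = 1/3.
Take π_1 proportional to 1; then unnormalized π = (1, 5/7, 5/21). Normalize by dividing by the sum 41/21:
  π = (21/41, 15/41, 5/41).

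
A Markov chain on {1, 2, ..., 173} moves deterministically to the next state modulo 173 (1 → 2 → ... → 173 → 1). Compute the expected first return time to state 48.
E[T_48 | X_0 = 48] = 173

The chain cycles deterministically, so starting at state 48 it returns in exactly 173 steps. Equivalently, the stationary distribution is uniform π_j = 1/173 for every state j, so by Kac's formula E[T_48] = 1/π_48 = 173.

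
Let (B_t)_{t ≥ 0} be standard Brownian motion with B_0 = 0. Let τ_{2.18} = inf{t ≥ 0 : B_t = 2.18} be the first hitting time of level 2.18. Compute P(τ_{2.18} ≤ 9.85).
P(τ_{2.18} ≤ 9.85) = 2(1 − Φ(2.18/√9.85)) = 2(1 − Φ(0.6946)) ≈ 0.4873

By the reflection principle for standard BM, P(τ_b ≤ t) = 2 · P(B_t ≥ b). Since B_t ~ N(0, t), P(B_t ≥ 2.18) = 1 − Φ(2.18/√t) = 1 − Φ(2.18/√9.85) = 1 − Φ(0.6946) ≈ 0.24365. Doubling: P(τ_{2.18} ≤ 9.85) ≈ 2 · 0.24365 = 0.48730 ≈ 0.4873.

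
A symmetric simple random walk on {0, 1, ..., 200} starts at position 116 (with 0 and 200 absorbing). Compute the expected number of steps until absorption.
E[τ | X_0 = 116] = 9744

Let v_k = E[τ | X_0 = k]. Boundary: v_0 = v_200 = 0. Recurrence: v_k = 1 + (v_{k-1} + v_{k+1})/2 for 1 ≤ k ≤ 199. The particular solution to v_k − (v_{k-1} + v_{k+1})/2 = 1 is v_k = −k^2. Adding homogeneous solution A + B k and matching boundaries gives v_k = k (200 − k). Substituting k = 116: v_116 = 116 · 84 = 9744.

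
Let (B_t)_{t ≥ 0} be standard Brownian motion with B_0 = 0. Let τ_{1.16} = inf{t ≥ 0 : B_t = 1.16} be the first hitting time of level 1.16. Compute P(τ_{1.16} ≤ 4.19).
P(τ_{1.16} ≤ 4.19) = 2(1 − Φ(1.16/√4.19)) = 2(1 − Φ(0.5667)) ≈ 0.5709

By the reflection principle for standard BM, P(τ_b ≤ t) = 2 · P(B_t ≥ b). Since B_t ~ N(0, t), P(B_t ≥ 1.16) = 1 − Φ(1.16/√t) = 1 − Φ(1.16/√4.19) = 1 − Φ(0.5667) ≈ 0.28546. Doubling: P(τ_{1.16} ≤ 4.19) ≈ 2 · 0.28546 = 0.57092 ≈ 0.5709.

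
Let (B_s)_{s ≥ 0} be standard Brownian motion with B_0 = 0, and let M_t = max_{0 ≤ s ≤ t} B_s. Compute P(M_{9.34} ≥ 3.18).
P(M_{9.34} ≥ 3.18) = 2·P(B_{9.34} ≥ 3.18) = 2(1 − Φ(3.18/√9.34)) ≈ 0.2981

By the reflection principle for Brownian motion, P(M_t ≥ a) = 2 · P(B_t ≥ a) for a ≥ 0. Since B_t ~ N(0, t), P(B_t ≥ 3.18) = 1 − Φ(3.18/√t) = 1 − Φ(3.18/√9.34) = 1 − Φ(1.0405). So
  P(M_{9.34} ≥ 3.18) = 2(1 − Φ(1.0405)) ≈ 0.2981.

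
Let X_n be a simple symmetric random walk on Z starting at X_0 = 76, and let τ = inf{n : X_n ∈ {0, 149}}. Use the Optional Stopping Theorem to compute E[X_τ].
E[X_τ] = 76

X_n is a martingale and τ is a bounded-mean stopping time (indeed τ is finite a.s. with bounded expectation since the walk is in a bounded region). By the OST, E[X_τ] = E[X_0] = 76. Equivalently: E[X_τ] = 149 · P(hit 149 first) + 0 · P(hit 0 first) = 149 · (76/149) = 76.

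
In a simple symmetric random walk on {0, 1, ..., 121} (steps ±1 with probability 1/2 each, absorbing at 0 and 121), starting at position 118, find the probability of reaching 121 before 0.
P(hit 121 before 0) = 118/121

Let u_k = P(hit 121 before 0 | start at k). Then u_0 = 0, u_121 = 1, and u_k = u_{k-1}/2 + u_{k+1}/2 for 1 ≤ k ≤ 120. This harmonic recurrence is solved by u_k = k/121, giving u_118 = 118/121.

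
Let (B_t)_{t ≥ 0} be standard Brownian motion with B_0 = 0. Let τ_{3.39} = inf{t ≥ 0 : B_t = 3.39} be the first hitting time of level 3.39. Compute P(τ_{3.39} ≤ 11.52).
P(τ_{3.39} ≤ 11.52) = 2(1 − Φ(3.39/√11.52)) = 2(1 − Φ(0.9988)) ≈ 0.3179

By the reflection principle for standard BM, P(τ_b ≤ t) = 2 · P(B_t ≥ b). Since B_t ~ N(0, t), P(B_t ≥ 3.39) = 1 − Φ(3.39/√t) = 1 − Φ(3.39/√11.52) = 1 − Φ(0.9988) ≈ 0.15895. Doubling: P(τ_{3.39} ≤ 11.52) ≈ 2 · 0.15895 = 0.31790 ≈ 0.3179.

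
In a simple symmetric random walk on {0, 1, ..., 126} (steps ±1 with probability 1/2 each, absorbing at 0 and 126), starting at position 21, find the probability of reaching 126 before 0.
P(hit 126 before 0) = 21/126 = 1/6

Let u_k = P(hit 126 before 0 | start at k). Then u_0 = 0, u_126 = 1, and u_k = u_{k-1}/2 + u_{k+1}/2 for 1 ≤ k ≤ 125. This harmonic recurrence is solved by u_k = k/126, giving u_21 = 21/126 = 1/6.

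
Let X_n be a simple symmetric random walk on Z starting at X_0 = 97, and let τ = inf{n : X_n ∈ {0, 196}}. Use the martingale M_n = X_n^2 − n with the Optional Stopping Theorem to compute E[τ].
E[τ] = 9603

M_n = X_n^2 − n is a martingale (since E[X_{n+1}^2 | F_n] = X_n^2 + 1). By OST (τ has finite mean in a bounded region), E[M_τ] = E[M_0] = X_0^2 − 0 = 97^2 = 9409. Also E[M_τ] = E[X_τ^2] − E[τ]. The walk exits at 0 or 196, with P(hit 196 first) = 97/196, so E[X_τ^2] = 196^2 · 97/196 + 0 = 19012. Thus E[τ] = E[X_τ^2] − E[M_τ] = 19012 − 9409 = 9603 = 97(196 − 97) = 9603.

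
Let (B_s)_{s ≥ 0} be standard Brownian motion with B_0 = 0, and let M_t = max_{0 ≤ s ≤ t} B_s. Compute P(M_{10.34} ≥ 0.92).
P(M_{10.34} ≥ 0.92) = 2·P(B_{10.34} ≥ 0.92) = 2(1 − Φ(0.92/√10.34)) ≈ 0.7748

By the reflection principle for Brownian motion, P(M_t ≥ a) = 2 · P(B_t ≥ a) for a ≥ 0. Since B_t ~ N(0, t), P(B_t ≥ 0.92) = 1 − Φ(0.92/√t) = 1 − Φ(0.92/√10.34) = 1 − Φ(0.2861). So
  P(M_{10.34} ≥ 0.92) = 2(1 − Φ(0.2861)) ≈ 0.7748.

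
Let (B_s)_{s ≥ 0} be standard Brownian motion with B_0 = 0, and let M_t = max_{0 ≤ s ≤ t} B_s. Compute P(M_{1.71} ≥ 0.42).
P(M_{1.71} ≥ 0.42) = 2·P(B_{1.71} ≥ 0.42) = 2(1 − Φ(0.42/√1.71)) ≈ 0.7481

By the reflection principle for Brownian motion, P(M_t ≥ a) = 2 · P(B_t ≥ a) for a ≥ 0. Since B_t ~ N(0, t), P(B_t ≥ 0.42) = 1 − Φ(0.42/√t) = 1 − Φ(0.42/√1.71) = 1 − Φ(0.3212). So
  P(M_{1.71} ≥ 0.42) = 2(1 − Φ(0.3212)) ≈ 0.7481.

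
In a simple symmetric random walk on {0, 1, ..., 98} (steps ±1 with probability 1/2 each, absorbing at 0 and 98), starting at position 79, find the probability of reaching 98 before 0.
P(hit 98 before 0) = 79/98

Let u_k = P(hit 98 before 0 | start at k). Then u_0 = 0, u_98 = 1, and u_k = u_{k-1}/2 + u_{k+1}/2 for 1 ≤ k ≤ 97. This harmonic recurrence is solved by u_k = k/98, giving u_79 = 79/98.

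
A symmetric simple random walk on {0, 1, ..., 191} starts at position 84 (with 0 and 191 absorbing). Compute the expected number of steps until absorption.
E[τ | X_0 = 84] = 8988

Let v_k = E[τ | X_0 = k]. Boundary: v_0 = v_191 = 0. Recurrence: v_k = 1 + (v_{k-1} + v_{k+1})/2 for 1 ≤ k ≤ 190. The particular solution to v_k − (v_{k-1} + v_{k+1})/2 = 1 is v_k = −k^2. Adding homogeneous solution A + B k and matching boundaries gives v_k = k (191 − k). Substituting k = 84: v_84 = 84 · 107 = 8988.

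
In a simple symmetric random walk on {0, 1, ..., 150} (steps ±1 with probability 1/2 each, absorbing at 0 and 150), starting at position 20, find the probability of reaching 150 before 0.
P(hit 150 before 0) = 20/150 = 2/15

Let u_k = P(hit 150 before 0 | start at k). Then u_0 = 0, u_150 = 1, and u_k = u_{k-1}/2 + u_{k+1}/2 for 1 ≤ k ≤ 149. This harmonic recurrence is solved by u_k = k/150, giving u_20 = 20/150 = 2/15.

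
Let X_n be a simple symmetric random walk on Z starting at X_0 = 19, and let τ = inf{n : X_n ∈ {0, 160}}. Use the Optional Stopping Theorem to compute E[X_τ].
E[X_τ] = 19

X_n is a martingale and τ is a bounded-mean stopping time (indeed τ is finite a.s. with bounded expectation since the walk is in a bounded region). By the OST, E[X_τ] = E[X_0] = 19. Equivalently: E[X_τ] = 160 · P(hit 160 first) + 0 · P(hit 0 first) = 160 · (19/160) = 19.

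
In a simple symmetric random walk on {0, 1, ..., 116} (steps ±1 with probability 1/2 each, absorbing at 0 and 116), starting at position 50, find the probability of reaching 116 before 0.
P(hit 116 before 0) = 50/116 = 25/58

Let u_k = P(hit 116 before 0 | start at k). Then u_0 = 0, u_116 = 1, and u_k = u_{k-1}/2 + u_{k+1}/2 for 1 ≤ k ≤ 115. This harmonic recurrence is solved by u_k = k/116, giving u_50 = 50/116 = 25/58.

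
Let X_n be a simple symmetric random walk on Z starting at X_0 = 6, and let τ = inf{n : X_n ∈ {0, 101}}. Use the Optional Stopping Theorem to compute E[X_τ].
E[X_τ] = 6

X_n is a martingale and τ is a bounded-mean stopping time (indeed τ is finite a.s. with bounded expectation since the walk is in a bounded region). By the OST, E[X_τ] = E[X_0] = 6. Equivalently: E[X_τ] = 101 · P(hit 101 first) + 0 · P(hit 0 first) = 101 · (6/101) = 6.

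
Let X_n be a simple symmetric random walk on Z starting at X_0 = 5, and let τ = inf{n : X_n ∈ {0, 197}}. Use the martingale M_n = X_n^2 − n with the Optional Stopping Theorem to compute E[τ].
E[τ] = 960

M_n = X_n^2 − n is a martingale (since E[X_{n+1}^2 | F_n] = X_n^2 + 1). By OST (τ has finite mean in a bounded region), E[M_τ] = E[M_0] = X_0^2 − 0 = 5^2 = 25. Also E[M_τ] = E[X_τ^2] − E[τ]. The walk exits at 0 or 197, with P(hit 197 first) = 5/197, so E[X_τ^2] = 197^2 · 5/197 + 0 = 985. Thus E[τ] = E[X_τ^2] − E[M_τ] = 985 − 25 = 960 = 5(197 − 5) = 960.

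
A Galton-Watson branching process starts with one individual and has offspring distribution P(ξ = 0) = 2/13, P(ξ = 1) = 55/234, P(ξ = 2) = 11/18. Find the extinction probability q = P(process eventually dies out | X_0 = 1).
q = 36/143

The pgf is f(s) = 2/13 + 55/234·s + 11/18·s². The extinction probability q is the smallest fixed point of f in [0, 1]. Setting s = f(s):
  11/18·s² + (55/234 − 1)·s + 2/13 = 0
  11/18·s² − (2/13 + 11/18)·s + 2/13 = 0
which factors as (s − 1)·(11/18·s − 2/13) = 0, giving roots s = 1 and s = (2/13)/(11/18) = 36/143.
Mean offspring μ = 55/234 + 2·11/18 = 341/234 > 1 (supercritical), so q < 1. The extinction probability is the smaller root: q = (2/13)/(11/18) = 36/143.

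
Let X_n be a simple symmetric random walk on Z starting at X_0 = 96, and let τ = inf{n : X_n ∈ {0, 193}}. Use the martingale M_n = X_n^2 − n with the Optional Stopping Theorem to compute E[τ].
E[τ] = 9312

M_n = X_n^2 − n is a martingale (since E[X_{n+1}^2 | F_n] = X_n^2 + 1). By OST (τ has finite mean in a bounded region), E[M_τ] = E[M_0] = X_0^2 − 0 = 96^2 = 9216. Also E[M_τ] = E[X_τ^2] − E[τ]. The walk exits at 0 or 193, with P(hit 193 first) = 96/193, so E[X_τ^2] = 193^2 · 96/193 + 0 = 18528. Thus E[τ] = E[X_τ^2] − E[M_τ] = 18528 − 9216 = 9312 = 96(193 − 96) = 9312.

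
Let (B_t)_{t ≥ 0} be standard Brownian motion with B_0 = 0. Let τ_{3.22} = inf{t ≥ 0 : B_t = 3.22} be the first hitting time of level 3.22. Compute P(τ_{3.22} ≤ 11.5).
P(τ_{3.22} ≤ 11.5) = 2(1 − Φ(3.22/√11.5)) = 2(1 − Φ(0.9495)) ≈ 0.3424

By the reflection principle for standard BM, P(τ_b ≤ t) = 2 · P(B_t ≥ b). Since B_t ~ N(0, t), P(B_t ≥ 3.22) = 1 − Φ(3.22/√t) = 1 − Φ(3.22/√11.5) = 1 − Φ(0.9495) ≈ 0.17118. Doubling: P(τ_{3.22} ≤ 11.5) ≈ 2 · 0.17118 = 0.34236 ≈ 0.3424.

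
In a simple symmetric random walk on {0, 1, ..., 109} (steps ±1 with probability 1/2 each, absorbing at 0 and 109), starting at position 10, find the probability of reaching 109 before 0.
P(hit 109 before 0) = 10/109

Let u_k = P(hit 109 before 0 | start at k). Then u_0 = 0, u_109 = 1, and u_k = u_{k-1}/2 + u_{k+1}/2 for 1 ≤ k ≤ 108. This harmonic recurrence is solved by u_k = k/109, giving u_10 = 10/109.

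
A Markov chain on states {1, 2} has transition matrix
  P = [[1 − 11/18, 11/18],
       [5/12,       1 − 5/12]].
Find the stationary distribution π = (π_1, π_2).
π_1 = 15/37, π_2 = 22/37

Solve πP = π with π_1 + π_2 = 1. From πP = π: π_1 · (1 − 11/18) + π_2 · 5/12 = π_1 ⇒ π_2 · 5/12 = π_1 · 11/18 ⇒ π_2/π_1 = (11/18)/(5/12) = 22/15. Together with π_1 + π_2 = 1:
  π_1 = (5/12)/(11/18 + 5/12) = (5/12)/(37/36) = 15/37,
  π_2 = (11/18)/(11/18 + 5/12) = (11/18)/(37/36) = 22/37.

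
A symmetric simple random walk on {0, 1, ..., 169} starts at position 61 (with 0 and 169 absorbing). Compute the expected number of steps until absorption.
E[τ | X_0 = 61] = 6588

Let v_k = E[τ | X_0 = k]. Boundary: v_0 = v_169 = 0. Recurrence: v_k = 1 + (v_{k-1} + v_{k+1})/2 for 1 ≤ k ≤ 168. The particular solution to v_k − (v_{k-1} + v_{k+1})/2 = 1 is v_k = −k^2. Adding homogeneous solution A + B k and matching boundaries gives v_k = k (169 − k). Substituting k = 61: v_61 = 61 · 108 = 6588.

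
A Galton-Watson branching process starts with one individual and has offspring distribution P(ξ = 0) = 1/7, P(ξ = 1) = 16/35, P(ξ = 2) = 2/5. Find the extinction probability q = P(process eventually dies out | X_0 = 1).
q = 5/14

The pgf is f(s) = 1/7 + 16/35·s + 2/5·s². The extinction probability q is the smallest fixed point of f in [0, 1]. Setting s = f(s):
  2/5·s² + (16/35 − 1)·s + 1/7 = 0
  2/5·s² − (1/7 + 2/5)·s + 1/7 = 0
which factors as (s − 1)·(2/5·s − 1/7) = 0, giving roots s = 1 and s = (1/7)/(2/5) = 5/14.
Mean offspring μ = 16/35 + 2·2/5 = 44/35 > 1 (supercritical), so q < 1. The extinction probability is the smaller root: q = (1/7)/(2/5) = 5/14.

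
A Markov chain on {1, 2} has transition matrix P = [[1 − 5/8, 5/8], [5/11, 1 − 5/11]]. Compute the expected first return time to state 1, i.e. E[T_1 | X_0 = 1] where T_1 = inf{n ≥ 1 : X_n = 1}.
E[T_1 | X_0 = 1] = 1/π_1 = 19/8

For an irreducible recurrent Markov chain with stationary distribution π, E[T_i | X_0 = i] = 1/π_i (Kac's formula). Here π_1 = (5/11)/(5/8 + 5/11) = (5/11)/(95/88) = 8/19, so E[T_1 | X_0 = 1] = 1/π_1 = (5/8 + 5/11)/(5/11) = (95/88)/(5/11) = 19/8.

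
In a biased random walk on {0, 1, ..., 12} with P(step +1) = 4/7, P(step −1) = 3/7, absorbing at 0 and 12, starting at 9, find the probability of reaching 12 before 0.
P(hit 12 before 0) = (1 − (3/4)^9) / (1 − (3/4)^12) = 419392/439075

Let u_k denote P(reach 12 before 0 | start at k). Boundary: u_0 = 0, u_12 = 1. Recurrence: u_k = 4/7·u_{k+1} + 3/7·u_{k-1} for 1 ≤ k ≤ 11. Try u_k = A + B·r^k with r = q/p = (3/7)/(4/7) = 3/4. Substitution satisfies the recurrence; boundary conditions give:
  u_k = (1 − r^k) / (1 − r^N) = (1 − (3/4)^9) / (1 − (3/4)^12) = 419392/439075.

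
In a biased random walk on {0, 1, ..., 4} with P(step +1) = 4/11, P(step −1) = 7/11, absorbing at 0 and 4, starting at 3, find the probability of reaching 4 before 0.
P(hit 4 before 0) = (1 − (7/4)^3) / (1 − (7/4)^4) = 372/715

Let u_k denote P(reach 4 before 0 | start at k). Boundary: u_0 = 0, u_4 = 1. Recurrence: u_k = 4/11·u_{k+1} + 7/11·u_{k-1} for 1 ≤ k ≤ 3. Try u_k = A + B·r^k with r = q/p = (7/11)/(4/11) = 7/4. Substitution satisfies the recurrence; boundary conditions give:
  u_k = (1 − r^k) / (1 − r^N) = (1 − (7/4)^3) / (1 − (7/4)^4) = 372/715.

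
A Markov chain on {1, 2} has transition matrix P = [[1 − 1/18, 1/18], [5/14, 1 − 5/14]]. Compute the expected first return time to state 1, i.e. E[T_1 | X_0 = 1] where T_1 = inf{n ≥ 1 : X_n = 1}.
E[T_1 | X_0 = 1] = 1/π_1 = 52/45

For an irreducible recurrent Markov chain with stationary distribution π, E[T_i | X_0 = i] = 1/π_i (Kac's formula). Here π_1 = (5/14)/(1/18 + 5/14) = (5/14)/(26/63) = 45/52, so E[T_1 | X_0 = 1] = 1/π_1 = (1/18 + 5/14)/(5/14) = (26/63)/(5/14) = 52/45.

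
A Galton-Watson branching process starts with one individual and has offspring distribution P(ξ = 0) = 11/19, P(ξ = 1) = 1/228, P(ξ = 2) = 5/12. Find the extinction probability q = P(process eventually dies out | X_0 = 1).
q = 1

Mean offspring μ = 0·11/19 + 1·1/228 + 2·5/12 = 191/228 ≤ 1. For μ ≤ 1 with offspring not concentrated at 1, the Galton-Watson process goes extinct almost surely, so q = 1.
(Algebraic check: The pgf is f(s) = 11/19 + 1/228·s + 5/12·s². The extinction probability q is the smallest fixed point of f in [0, 1]. Setting s = f(s):
  5/12·s² + (1/228 − 1)·s + 11/19 = 0
  5/12·s² − (11/19 + 5/12)·s + 11/19 = 0
which factors as (s − 1)·(5/12·s − 11/19) = 0, giving roots s = 1 and s = (11/19)/(5/12) = 132/95. Since 132/95 ≥ 1, the smallest root in [0, 1] is s = 1.)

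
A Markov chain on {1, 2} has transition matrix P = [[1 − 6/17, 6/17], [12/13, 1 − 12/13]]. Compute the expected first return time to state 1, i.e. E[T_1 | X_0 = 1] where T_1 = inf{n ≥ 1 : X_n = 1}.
E[T_1 | X_0 = 1] = 1/π_1 = 47/34

For an irreducible recurrent Markov chain with stationary distribution π, E[T_i | X_0 = i] = 1/π_i (Kac's formula). Here π_1 = (12/13)/(6/17 + 12/13) = (12/13)/(282/221) = 34/47, so E[T_1 | X_0 = 1] = 1/π_1 = (6/17 + 12/13)/(12/13) = (282/221)/(12/13) = 47/34.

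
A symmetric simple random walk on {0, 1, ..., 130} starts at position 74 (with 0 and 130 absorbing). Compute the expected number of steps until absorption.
E[τ | X_0 = 74] = 4144

Let v_k = E[τ | X_0 = k]. Boundary: v_0 = v_130 = 0. Recurrence: v_k = 1 + (v_{k-1} + v_{k+1})/2 for 1 ≤ k ≤ 129. The particular solution to v_k − (v_{k-1} + v_{k+1})/2 = 1 is v_k = −k^2. Adding homogeneous solution A + B k and matching boundaries gives v_k = k (130 − k). Substituting k = 74: v_74 = 74 · 56 = 4144.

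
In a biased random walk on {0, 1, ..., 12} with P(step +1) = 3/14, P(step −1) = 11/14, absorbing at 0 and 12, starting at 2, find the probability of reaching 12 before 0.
P(hit 12 before 0) = (1 − (11/3)^2) / (1 − (11/3)^12) = 59049/28021677190

Let u_k denote P(reach 12 before 0 | start at k). Boundary: u_0 = 0, u_12 = 1. Recurrence: u_k = 3/14·u_{k+1} + 11/14·u_{k-1} for 1 ≤ k ≤ 11. Try u_k = A + B·r^k with r = q/p = (11/14)/(3/14) = 11/3. Substitution satisfies the recurrence; boundary conditions give:
  u_k = (1 − r^k) / (1 − r^N) = (1 − (11/3)^2) / (1 − (11/3)^12) = 59049/28021677190.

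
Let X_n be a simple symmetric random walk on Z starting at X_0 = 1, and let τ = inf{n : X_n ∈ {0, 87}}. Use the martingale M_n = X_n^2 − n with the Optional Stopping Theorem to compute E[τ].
E[τ] = 86

M_n = X_n^2 − n is a martingale (since E[X_{n+1}^2 | F_n] = X_n^2 + 1). By OST (τ has finite mean in a bounded region), E[M_τ] = E[M_0] = X_0^2 − 0 = 1^2 = 1. Also E[M_τ] = E[X_τ^2] − E[τ]. The walk exits at 0 or 87, with P(hit 87 first) = 1/87, so E[X_τ^2] = 87^2 · 1/87 + 0 = 87. Thus E[τ] = E[X_τ^2] − E[M_τ] = 87 − 1 = 86 = 1(87 − 1) = 86.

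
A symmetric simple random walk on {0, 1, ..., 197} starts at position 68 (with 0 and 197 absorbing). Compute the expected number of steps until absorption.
E[τ | X_0 = 68] = 8772

Let v_k = E[τ | X_0 = k]. Boundary: v_0 = v_197 = 0. Recurrence: v_k = 1 + (v_{k-1} + v_{k+1})/2 for 1 ≤ k ≤ 196. The particular solution to v_k − (v_{k-1} + v_{k+1})/2 = 1 is v_k = −k^2. Adding homogeneous solution A + B k and matching boundaries gives v_k = k (197 − k). Substituting k = 68: v_68 = 68 · 129 = 8772.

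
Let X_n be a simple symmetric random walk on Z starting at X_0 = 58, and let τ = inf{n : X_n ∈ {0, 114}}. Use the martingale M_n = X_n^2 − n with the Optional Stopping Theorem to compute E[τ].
E[τ] = 3248

M_n = X_n^2 − n is a martingale (since E[X_{n+1}^2 | F_n] = X_n^2 + 1). By OST (τ has finite mean in a bounded region), E[M_τ] = E[M_0] = X_0^2 − 0 = 58^2 = 3364. Also E[M_τ] = E[X_τ^2] − E[τ]. The walk exits at 0 or 114, with P(hit 114 first) = 58/114, so E[X_τ^2] = 114^2 · 58/114 + 0 = 6612. Thus E[τ] = E[X_τ^2] − E[M_τ] = 6612 − 3364 = 3248 = 58(114 − 58) = 3248.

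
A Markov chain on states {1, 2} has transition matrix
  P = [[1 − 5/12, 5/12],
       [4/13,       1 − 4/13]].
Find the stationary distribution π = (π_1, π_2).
π_1 = 48/113, π_2 = 65/113

Solve πP = π with π_1 + π_2 = 1. From πP = π: π_1 · (1 − 5/12) + π_2 · 4/13 = π_1 ⇒ π_2 · 4/13 = π_1 · 5/12 ⇒ π_2/π_1 = (5/12)/(4/13) = 65/48. Together with π_1 + π_2 = 1:
  π_1 = (4/13)/(5/12 + 4/13) = (4/13)/(113/156) = 48/113,
  π_2 = (5/12)/(5/12 + 4/13) = (5/12)/(113/156) = 65/113.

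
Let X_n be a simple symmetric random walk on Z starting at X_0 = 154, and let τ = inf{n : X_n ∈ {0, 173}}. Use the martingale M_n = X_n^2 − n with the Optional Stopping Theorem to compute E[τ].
E[τ] = 2926

M_n = X_n^2 − n is a martingale (since E[X_{n+1}^2 | F_n] = X_n^2 + 1). By OST (τ has finite mean in a bounded region), E[M_τ] = E[M_0] = X_0^2 − 0 = 154^2 = 23716. Also E[M_τ] = E[X_τ^2] − E[τ]. The walk exits at 0 or 173, with P(hit 173 first) = 154/173, so E[X_τ^2] = 173^2 · 154/173 + 0 = 26642. Thus E[τ] = E[X_τ^2] − E[M_τ] = 26642 − 23716 = 2926 = 154(173 − 154) = 2926.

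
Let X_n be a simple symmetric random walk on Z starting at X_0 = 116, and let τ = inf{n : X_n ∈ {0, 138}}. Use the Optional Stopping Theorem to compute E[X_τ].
E[X_τ] = 116

X_n is a martingale and τ is a bounded-mean stopping time (indeed τ is finite a.s. with bounded expectation since the walk is in a bounded region). By the OST, E[X_τ] = E[X_0] = 116. Equivalently: E[X_τ] = 138 · P(hit 138 first) + 0 · P(hit 0 first) = 138 · (116/138) = 116.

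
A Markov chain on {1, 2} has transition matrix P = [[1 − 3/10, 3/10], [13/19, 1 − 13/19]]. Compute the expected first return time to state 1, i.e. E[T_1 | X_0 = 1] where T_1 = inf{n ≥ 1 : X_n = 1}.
E[T_1 | X_0 = 1] = 1/π_1 = 187/130

For an irreducible recurrent Markov chain with stationary distribution π, E[T_i | X_0 = i] = 1/π_i (Kac's formula). Here π_1 = (13/19)/(3/10 + 13/19) = (13/19)/(187/190) = 130/187, so E[T_1 | X_0 = 1] = 1/π_1 = (3/10 + 13/19)/(13/19) = (187/190)/(13/19) = 187/130.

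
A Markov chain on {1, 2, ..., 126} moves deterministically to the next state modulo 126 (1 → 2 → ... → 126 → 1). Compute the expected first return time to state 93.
E[T_93 | X_0 = 93] = 126

The chain cycles deterministically, so starting at state 93 it returns in exactly 126 steps. Equivalently, the stationary distribution is uniform π_j = 1/126 for every state j, so by Kac's formula E[T_93] = 1/π_93 = 126.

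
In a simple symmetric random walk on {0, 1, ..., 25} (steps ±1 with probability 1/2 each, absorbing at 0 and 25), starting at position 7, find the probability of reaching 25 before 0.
P(hit 25 before 0) = 7/25

Let u_k = P(hit 25 before 0 | start at k). Then u_0 = 0, u_25 = 1, and u_k = u_{k-1}/2 + u_{k+1}/2 for 1 ≤ k ≤ 24. This harmonic recurrence is solved by u_k = k/25, giving u_7 = 7/25.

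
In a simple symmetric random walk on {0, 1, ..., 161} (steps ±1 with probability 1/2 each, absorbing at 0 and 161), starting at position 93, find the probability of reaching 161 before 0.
P(hit 161 before 0) = 93/161

Let u_k = P(hit 161 before 0 | start at k). Then u_0 = 0, u_161 = 1, and u_k = u_{k-1}/2 + u_{k+1}/2 for 1 ≤ k ≤ 160. This harmonic recurrence is solved by u_k = k/161, giving u_93 = 93/161.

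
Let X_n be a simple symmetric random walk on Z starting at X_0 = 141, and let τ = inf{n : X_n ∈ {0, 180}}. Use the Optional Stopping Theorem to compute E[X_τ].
E[X_τ] = 141

X_n is a martingale and τ is a bounded-mean stopping time (indeed τ is finite a.s. with bounded expectation since the walk is in a bounded region). By the OST, E[X_τ] = E[X_0] = 141. Equivalently: E[X_τ] = 180 · P(hit 180 first) + 0 · P(hit 0 first) = 180 · (141/180) = 141.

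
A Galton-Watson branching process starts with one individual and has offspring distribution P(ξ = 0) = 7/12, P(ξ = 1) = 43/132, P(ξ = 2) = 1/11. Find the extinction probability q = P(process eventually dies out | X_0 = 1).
q = 1

Mean offspring μ = 0·7/12 + 1·43/132 + 2·1/11 = 67/132 ≤ 1. For μ ≤ 1 with offspring not concentrated at 1, the Galton-Watson process goes extinct almost surely, so q = 1.
(Algebraic check: The pgf is f(s) = 7/12 + 43/132·s + 1/11·s². The extinction probability q is the smallest fixed point of f in [0, 1]. Setting s = f(s):
  1/11·s² + (43/132 − 1)·s + 7/12 = 0
  1/11·s² − (7/12 + 1/11)·s + 7/12 = 0
which factors as (s − 1)·(1/11·s − 7/12) = 0, giving roots s = 1 and s = (7/12)/(1/11) = 77/12. Since 77/12 ≥ 1, the smallest root in [0, 1] is s = 1.)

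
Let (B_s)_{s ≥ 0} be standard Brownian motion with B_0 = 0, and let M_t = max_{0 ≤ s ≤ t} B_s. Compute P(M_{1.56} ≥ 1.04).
P(M_{1.56} ≥ 1.04) = 2·P(B_{1.56} ≥ 1.04) = 2(1 − Φ(1.04/√1.56)) ≈ 0.4050

By the reflection principle for Brownian motion, P(M_t ≥ a) = 2 · P(B_t ≥ a) for a ≥ 0. Since B_t ~ N(0, t), P(B_t ≥ 1.04) = 1 − Φ(1.04/√t) = 1 − Φ(1.04/√1.56) = 1 − Φ(0.8327). So
  P(M_{1.56} ≥ 1.04) = 2(1 − Φ(0.8327)) ≈ 0.4050.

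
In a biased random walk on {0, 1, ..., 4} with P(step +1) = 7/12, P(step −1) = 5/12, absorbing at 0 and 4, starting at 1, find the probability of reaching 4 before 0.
P(hit 4 before 0) = (1 − (5/7)^1) / (1 − (5/7)^4) = 343/888

Let u_k denote P(reach 4 before 0 | start at k). Boundary: u_0 = 0, u_4 = 1. Recurrence: u_k = 7/12·u_{k+1} + 5/12·u_{k-1} for 1 ≤ k ≤ 3. Try u_k = A + B·r^k with r = q/p = (5/12)/(7/12) = 5/7. Substitution satisfies the recurrence; boundary conditions give:
  u_k = (1 − r^k) / (1 − r^N) = (1 − (5/7)^1) / (1 − (5/7)^4) = 343/888.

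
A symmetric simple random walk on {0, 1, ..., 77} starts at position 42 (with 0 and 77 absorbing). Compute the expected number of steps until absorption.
E[τ | X_0 = 42] = 1470

Let v_k = E[τ | X_0 = k]. Boundary: v_0 = v_77 = 0. Recurrence: v_k = 1 + (v_{k-1} + v_{k+1})/2 for 1 ≤ k ≤ 76. The particular solution to v_k − (v_{k-1} + v_{k+1})/2 = 1 is v_k = −k^2. Adding homogeneous solution A + B k and matching boundaries gives v_k = k (77 − k). Substituting k = 42: v_42 = 42 · 35 = 1470.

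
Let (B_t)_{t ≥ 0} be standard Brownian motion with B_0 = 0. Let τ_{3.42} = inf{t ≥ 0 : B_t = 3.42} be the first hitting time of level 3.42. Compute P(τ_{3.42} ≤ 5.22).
P(τ_{3.42} ≤ 5.22) = 2(1 − Φ(3.42/√5.22)) = 2(1 − Φ(1.4969)) ≈ 0.1344

By the reflection principle for standard BM, P(τ_b ≤ t) = 2 · P(B_t ≥ b). Since B_t ~ N(0, t), P(B_t ≥ 3.42) = 1 − Φ(3.42/√t) = 1 − Φ(3.42/√5.22) = 1 − Φ(1.4969) ≈ 0.06721. Doubling: P(τ_{3.42} ≤ 5.22) ≈ 2 · 0.06721 = 0.13442 ≈ 0.1344.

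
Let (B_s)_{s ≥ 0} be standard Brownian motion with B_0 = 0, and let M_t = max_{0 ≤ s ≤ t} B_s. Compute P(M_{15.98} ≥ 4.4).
P(M_{15.98} ≥ 4.4) = 2·P(B_{15.98} ≥ 4.4) = 2(1 − Φ(4.4/√15.98)) ≈ 0.2710

By the reflection principle for Brownian motion, P(M_t ≥ a) = 2 · P(B_t ≥ a) for a ≥ 0. Since B_t ~ N(0, t), P(B_t ≥ 4.4) = 1 − Φ(4.4/√t) = 1 − Φ(4.4/√15.98) = 1 − Φ(1.1007). So
  P(M_{15.98} ≥ 4.4) = 2(1 − Φ(1.1007)) ≈ 0.2710.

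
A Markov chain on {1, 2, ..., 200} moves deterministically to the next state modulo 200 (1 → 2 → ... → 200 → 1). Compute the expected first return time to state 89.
E[T_89 | X_0 = 89] = 200

The chain cycles deterministically, so starting at state 89 it returns in exactly 200 steps. Equivalently, the stationary distribution is uniform π_j = 1/200 for every state j, so by Kac's formula E[T_89] = 1/π_89 = 200.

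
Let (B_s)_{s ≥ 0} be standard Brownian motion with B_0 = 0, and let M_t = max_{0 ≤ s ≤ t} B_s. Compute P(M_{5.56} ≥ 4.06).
P(M_{5.56} ≥ 4.06) = 2·P(B_{5.56} ≥ 4.06) = 2(1 − Φ(4.06/√5.56)) ≈ 0.0851

By the reflection principle for Brownian motion, P(M_t ≥ a) = 2 · P(B_t ≥ a) for a ≥ 0. Since B_t ~ N(0, t), P(B_t ≥ 4.06) = 1 − Φ(4.06/√t) = 1 − Φ(4.06/√5.56) = 1 − Φ(1.7218). So
  P(M_{5.56} ≥ 4.06) = 2(1 − Φ(1.7218)) ≈ 0.0851.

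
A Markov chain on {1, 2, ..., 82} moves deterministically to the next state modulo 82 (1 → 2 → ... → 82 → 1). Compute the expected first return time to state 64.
E[T_64 | X_0 = 64] = 82

The chain cycles deterministically, so starting at state 64 it returns in exactly 82 steps. Equivalently, the stationary distribution is uniform π_j = 1/82 for every state j, so by Kac's formula E[T_64] = 1/π_64 = 82.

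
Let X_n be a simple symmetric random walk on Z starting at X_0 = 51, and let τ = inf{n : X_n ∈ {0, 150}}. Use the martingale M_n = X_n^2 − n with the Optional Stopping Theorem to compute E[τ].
E[τ] = 5049

M_n = X_n^2 − n is a martingale (since E[X_{n+1}^2 | F_n] = X_n^2 + 1). By OST (τ has finite mean in a bounded region), E[M_τ] = E[M_0] = X_0^2 − 0 = 51^2 = 2601. Also E[M_τ] = E[X_τ^2] − E[τ]. The walk exits at 0 or 150, with P(hit 150 first) = 51/150, so E[X_τ^2] = 150^2 · 51/150 + 0 = 7650. Thus E[τ] = E[X_τ^2] − E[M_τ] = 7650 − 2601 = 5049 = 51(150 − 51) = 5049.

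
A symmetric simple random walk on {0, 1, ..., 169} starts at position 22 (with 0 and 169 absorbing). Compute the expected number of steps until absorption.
E[τ | X_0 = 22] = 3234

Let v_k = E[τ | X_0 = k]. Boundary: v_0 = v_169 = 0. Recurrence: v_k = 1 + (v_{k-1} + v_{k+1})/2 for 1 ≤ k ≤ 168. The particular solution to v_k − (v_{k-1} + v_{k+1})/2 = 1 is v_k = −k^2. Adding homogeneous solution A + B k and matching boundaries gives v_k = k (169 − k). Substituting k = 22: v_22 = 22 · 147 = 3234.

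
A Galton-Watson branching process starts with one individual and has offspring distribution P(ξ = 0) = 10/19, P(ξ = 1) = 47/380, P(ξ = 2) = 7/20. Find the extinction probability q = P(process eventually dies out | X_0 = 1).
q = 1

Mean offspring μ = 0·10/19 + 1·47/380 + 2·7/20 = 313/380 ≤ 1. For μ ≤ 1 with offspring not concentrated at 1, the Galton-Watson process goes extinct almost surely, so q = 1.
(Algebraic check: The pgf is f(s) = 10/19 + 47/380·s + 7/20·s². The extinction probability q is the smallest fixed point of f in [0, 1]. Setting s = f(s):
  7/20·s² + (47/380 − 1)·s + 10/19 = 0
  7/20·s² − (10/19 + 7/20)·s + 10/19 = 0
which factors as (s − 1)·(7/20·s − 10/19) = 0, giving roots s = 1 and s = (10/19)/(7/20) = 200/133. Since 200/133 ≥ 1, the smallest root in [0, 1] is s = 1.)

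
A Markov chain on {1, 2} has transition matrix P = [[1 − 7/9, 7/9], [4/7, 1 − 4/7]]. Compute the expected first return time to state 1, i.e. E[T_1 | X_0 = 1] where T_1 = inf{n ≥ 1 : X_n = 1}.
E[T_1 | X_0 = 1] = 1/π_1 = 85/36

For an irreducible recurrent Markov chain with stationary distribution π, E[T_i | X_0 = i] = 1/π_i (Kac's formula). Here π_1 = (4/7)/(7/9 + 4/7) = (4/7)/(85/63) = 36/85, so E[T_1 | X_0 = 1] = 1/π_1 = (7/9 + 4/7)/(4/7) = (85/63)/(4/7) = 85/36.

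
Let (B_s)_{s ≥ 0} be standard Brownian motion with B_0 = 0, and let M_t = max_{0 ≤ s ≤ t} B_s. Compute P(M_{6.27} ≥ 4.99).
P(M_{6.27} ≥ 4.99) = 2·P(B_{6.27} ≥ 4.99) = 2(1 − Φ(4.99/√6.27)) ≈ 0.0463

By the reflection principle for Brownian motion, P(M_t ≥ a) = 2 · P(B_t ≥ a) for a ≥ 0. Since B_t ~ N(0, t), P(B_t ≥ 4.99) = 1 − Φ(4.99/√t) = 1 − Φ(4.99/√6.27) = 1 − Φ(1.9928). So
  P(M_{6.27} ≥ 4.99) = 2(1 − Φ(1.9928)) ≈ 0.0463.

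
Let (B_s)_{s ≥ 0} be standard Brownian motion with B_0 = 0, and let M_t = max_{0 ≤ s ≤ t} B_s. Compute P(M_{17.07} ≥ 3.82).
P(M_{17.07} ≥ 3.82) = 2·P(B_{17.07} ≥ 3.82) = 2(1 − Φ(3.82/√17.07)) ≈ 0.3552

By the reflection principle for Brownian motion, P(M_t ≥ a) = 2 · P(B_t ≥ a) for a ≥ 0. Since B_t ~ N(0, t), P(B_t ≥ 3.82) = 1 − Φ(3.82/√t) = 1 − Φ(3.82/√17.07) = 1 − Φ(0.9246). So
  P(M_{17.07} ≥ 3.82) = 2(1 − Φ(0.9246)) ≈ 0.3552.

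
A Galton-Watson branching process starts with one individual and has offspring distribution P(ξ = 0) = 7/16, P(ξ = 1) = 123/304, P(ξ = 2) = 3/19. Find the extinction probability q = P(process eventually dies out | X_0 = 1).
q = 1

Mean offspring μ = 0·7/16 + 1·123/304 + 2·3/19 = 219/304 ≤ 1. For μ ≤ 1 with offspring not concentrated at 1, the Galton-Watson process goes extinct almost surely, so q = 1.
(Algebraic check: The pgf is f(s) = 7/16 + 123/304·s + 3/19·s². The extinction probability q is the smallest fixed point of f in [0, 1]. Setting s = f(s):
  3/19·s² + (123/304 − 1)·s + 7/16 = 0
  3/19·s² − (7/16 + 3/19)·s + 7/16 = 0
which factors as (s − 1)·(3/19·s − 7/16) = 0, giving roots s = 1 and s = (7/16)/(3/19) = 133/48. Since 133/48 ≥ 1, the smallest root in [0, 1] is s = 1.)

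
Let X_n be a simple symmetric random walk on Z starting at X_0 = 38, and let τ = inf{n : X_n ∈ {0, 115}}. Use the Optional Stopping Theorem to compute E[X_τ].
E[X_τ] = 38

X_n is a martingale and τ is a bounded-mean stopping time (indeed τ is finite a.s. with bounded expectation since the walk is in a bounded region). By the OST, E[X_τ] = E[X_0] = 38. Equivalently: E[X_τ] = 115 · P(hit 115 first) + 0 · P(hit 0 first) = 115 · (38/115) = 38.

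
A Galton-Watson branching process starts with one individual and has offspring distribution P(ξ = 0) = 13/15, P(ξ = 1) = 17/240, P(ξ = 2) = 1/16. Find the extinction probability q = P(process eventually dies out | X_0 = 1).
q = 1

Mean offspring μ = 0·13/15 + 1·17/240 + 2·1/16 = 47/240 ≤ 1. For μ ≤ 1 with offspring not concentrated at 1, the Galton-Watson process goes extinct almost surely, so q = 1.
(Algebraic check: The pgf is f(s) = 13/15 + 17/240·s + 1/16·s². The extinction probability q is the smallest fixed point of f in [0, 1]. Setting s = f(s):
  1/16·s² + (17/240 − 1)·s + 13/15 = 0
  1/16·s² − (13/15 + 1/16)·s + 13/15 = 0
which factors as (s − 1)·(1/16·s − 13/15) = 0, giving roots s = 1 and s = (13/15)/(1/16) = 208/15. Since 208/15 ≥ 1, the smallest root in [0, 1] is s = 1.)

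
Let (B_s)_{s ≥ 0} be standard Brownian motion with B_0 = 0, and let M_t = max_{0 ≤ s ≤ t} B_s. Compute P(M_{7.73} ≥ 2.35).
P(M_{7.73} ≥ 2.35) = 2·P(B_{7.73} ≥ 2.35) = 2(1 − Φ(2.35/√7.73)) ≈ 0.3980

By the reflection principle for Brownian motion, P(M_t ≥ a) = 2 · P(B_t ≥ a) for a ≥ 0. Since B_t ~ N(0, t), P(B_t ≥ 2.35) = 1 − Φ(2.35/√t) = 1 − Φ(2.35/√7.73) = 1 − Φ(0.8452). So
  P(M_{7.73} ≥ 2.35) = 2(1 − Φ(0.8452)) ≈ 0.3980.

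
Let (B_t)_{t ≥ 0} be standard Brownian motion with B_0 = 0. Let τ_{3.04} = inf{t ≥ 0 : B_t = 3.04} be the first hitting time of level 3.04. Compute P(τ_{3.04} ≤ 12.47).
P(τ_{3.04} ≤ 12.47) = 2(1 − Φ(3.04/√12.47)) = 2(1 − Φ(0.8609)) ≈ 0.3893

By the reflection principle for standard BM, P(τ_b ≤ t) = 2 · P(B_t ≥ b). Since B_t ~ N(0, t), P(B_t ≥ 3.04) = 1 − Φ(3.04/√t) = 1 − Φ(3.04/√12.47) = 1 − Φ(0.8609) ≈ 0.19465. Doubling: P(τ_{3.04} ≤ 12.47) ≈ 2 · 0.19465 = 0.38930 ≈ 0.3893.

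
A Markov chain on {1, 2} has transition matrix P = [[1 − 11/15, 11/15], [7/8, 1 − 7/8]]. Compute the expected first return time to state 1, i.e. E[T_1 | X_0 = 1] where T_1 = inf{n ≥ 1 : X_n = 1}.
E[T_1 | X_0 = 1] = 1/π_1 = 193/105

For an irreducible recurrent Markov chain with stationary distribution π, E[T_i | X_0 = i] = 1/π_i (Kac's formula). Here π_1 = (7/8)/(11/15 + 7/8) = (7/8)/(193/120) = 105/193, so E[T_1 | X_0 = 1] = 1/π_1 = (11/15 + 7/8)/(7/8) = (193/120)/(7/8) = 193/105.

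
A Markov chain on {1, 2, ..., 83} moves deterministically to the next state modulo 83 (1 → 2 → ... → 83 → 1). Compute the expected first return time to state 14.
E[T_14 | X_0 = 14] = 83

The chain cycles deterministically, so starting at state 14 it returns in exactly 83 steps. Equivalently, the stationary distribution is uniform π_j = 1/83 for every state j, so by Kac's formula E[T_14] = 1/π_14 = 83.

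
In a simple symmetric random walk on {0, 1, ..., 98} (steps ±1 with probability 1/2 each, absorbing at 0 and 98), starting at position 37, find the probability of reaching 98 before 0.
P(hit 98 before 0) = 37/98

Let u_k = P(hit 98 before 0 | start at k). Then u_0 = 0, u_98 = 1, and u_k = u_{k-1}/2 + u_{k+1}/2 for 1 ≤ k ≤ 97. This harmonic recurrence is solved by u_k = k/98, giving u_37 = 37/98.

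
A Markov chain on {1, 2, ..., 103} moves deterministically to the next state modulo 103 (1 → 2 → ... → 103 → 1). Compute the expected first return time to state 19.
E[T_19 | X_0 = 19] = 103

The chain cycles deterministically, so starting at state 19 it returns in exactly 103 steps. Equivalently, the stationary distribution is uniform π_j = 1/103 for every state j, so by Kac's formula E[T_19] = 1/π_19 = 103.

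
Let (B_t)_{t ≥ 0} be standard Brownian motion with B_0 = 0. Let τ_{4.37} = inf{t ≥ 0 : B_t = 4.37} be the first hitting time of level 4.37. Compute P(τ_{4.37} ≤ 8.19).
P(τ_{4.37} ≤ 8.19) = 2(1 − Φ(4.37/√8.19)) = 2(1 − Φ(1.5270)) ≈ 0.1268

By the reflection principle for standard BM, P(τ_b ≤ t) = 2 · P(B_t ≥ b). Since B_t ~ N(0, t), P(B_t ≥ 4.37) = 1 − Φ(4.37/√t) = 1 − Φ(4.37/√8.19) = 1 − Φ(1.5270) ≈ 0.06338. Doubling: P(τ_{4.37} ≤ 8.19) ≈ 2 · 0.06338 = 0.12676 ≈ 0.1268.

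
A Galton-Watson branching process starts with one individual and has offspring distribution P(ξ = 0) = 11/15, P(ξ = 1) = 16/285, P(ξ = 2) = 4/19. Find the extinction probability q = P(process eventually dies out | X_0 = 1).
q = 1

Mean offspring μ = 0·11/15 + 1·16/285 + 2·4/19 = 136/285 ≤ 1. For μ ≤ 1 with offspring not concentrated at 1, the Galton-Watson process goes extinct almost surely, so q = 1.
(Algebraic check: The pgf is f(s) = 11/15 + 16/285·s + 4/19·s². The extinction probability q is the smallest fixed point of f in [0, 1]. Setting s = f(s):
  4/19·s² + (16/285 − 1)·s + 11/15 = 0
  4/19·s² − (11/15 + 4/19)·s + 11/15 = 0
which factors as (s − 1)·(4/19·s − 11/15) = 0, giving roots s = 1 and s = (11/15)/(4/19) = 209/60. Since 209/60 ≥ 1, the smallest root in [0, 1] is s = 1.)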